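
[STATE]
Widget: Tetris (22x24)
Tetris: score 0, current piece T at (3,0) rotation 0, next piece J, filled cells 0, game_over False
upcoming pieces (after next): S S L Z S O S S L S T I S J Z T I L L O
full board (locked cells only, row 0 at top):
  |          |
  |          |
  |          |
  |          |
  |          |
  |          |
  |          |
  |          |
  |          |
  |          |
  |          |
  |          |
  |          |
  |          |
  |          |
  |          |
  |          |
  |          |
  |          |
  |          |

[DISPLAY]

    ▒     │Next:      
   ▒▒▒    │█          
          │███        
          │           
          │           
          │           
          │Score:     
          │0          
          │           
          │           
          │           
          │           
          │           
          │           
          │           
          │           
          │           
          │           
          │           
          │           
          │           
          │           
          │           
          │           


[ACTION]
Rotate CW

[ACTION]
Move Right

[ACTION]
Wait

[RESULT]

          │Next:      
    ▒     │█          
    ▒▒    │███        
    ▒     │           
          │           
          │           
          │Score:     
          │0          
          │           
          │           
          │           
          │           
          │           
          │           
          │           
          │           
          │           
          │           
          │           
          │           
          │           
          │           
          │           
          │           


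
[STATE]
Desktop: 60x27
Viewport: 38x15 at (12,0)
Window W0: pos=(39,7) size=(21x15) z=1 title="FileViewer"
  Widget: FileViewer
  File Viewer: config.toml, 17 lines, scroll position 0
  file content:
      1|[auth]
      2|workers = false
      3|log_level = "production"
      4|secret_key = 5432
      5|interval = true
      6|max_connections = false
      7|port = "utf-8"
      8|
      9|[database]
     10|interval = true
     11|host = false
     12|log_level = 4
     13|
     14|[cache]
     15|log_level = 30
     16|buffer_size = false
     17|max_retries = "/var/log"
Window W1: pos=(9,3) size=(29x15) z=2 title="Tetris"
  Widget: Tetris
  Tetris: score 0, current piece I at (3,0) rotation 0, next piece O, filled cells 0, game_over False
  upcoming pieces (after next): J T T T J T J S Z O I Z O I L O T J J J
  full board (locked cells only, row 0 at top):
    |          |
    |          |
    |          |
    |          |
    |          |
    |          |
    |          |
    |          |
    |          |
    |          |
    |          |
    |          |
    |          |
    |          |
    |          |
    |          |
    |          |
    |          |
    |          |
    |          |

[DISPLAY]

                                      
                                      
                                      
━━━━━━━━━━━━━━━━━━━━━━━━━┓            
etris                    ┃            
─────────────────────────┨            
        │Next:           ┃            
        │▓▓              ┃ ┏━━━━━━━━━━
        │▓▓              ┃ ┃ FileViewe
        │                ┃ ┠──────────
        │                ┃ ┃[auth]    
        │                ┃ ┃workers = 
        │Score:          ┃ ┃log_level 
        │0               ┃ ┃secret_key
        │                ┃ ┃interval =


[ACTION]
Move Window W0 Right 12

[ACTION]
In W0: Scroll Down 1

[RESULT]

                                      
                                      
                                      
━━━━━━━━━━━━━━━━━━━━━━━━━┓            
etris                    ┃            
─────────────────────────┨            
        │Next:           ┃            
        │▓▓              ┃ ┏━━━━━━━━━━
        │▓▓              ┃ ┃ FileViewe
        │                ┃ ┠──────────
        │                ┃ ┃workers = 
        │                ┃ ┃log_level 
        │Score:          ┃ ┃secret_key
        │0               ┃ ┃interval =
        │                ┃ ┃max_connec


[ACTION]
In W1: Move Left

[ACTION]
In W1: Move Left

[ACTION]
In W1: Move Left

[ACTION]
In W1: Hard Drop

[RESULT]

                                      
                                      
                                      
━━━━━━━━━━━━━━━━━━━━━━━━━┓            
etris                    ┃            
─────────────────────────┨            
        │Next:           ┃            
        │█               ┃ ┏━━━━━━━━━━
        │███             ┃ ┃ FileViewe
        │                ┃ ┠──────────
        │                ┃ ┃workers = 
        │                ┃ ┃log_level 
        │Score:          ┃ ┃secret_key
        │0               ┃ ┃interval =
        │                ┃ ┃max_connec


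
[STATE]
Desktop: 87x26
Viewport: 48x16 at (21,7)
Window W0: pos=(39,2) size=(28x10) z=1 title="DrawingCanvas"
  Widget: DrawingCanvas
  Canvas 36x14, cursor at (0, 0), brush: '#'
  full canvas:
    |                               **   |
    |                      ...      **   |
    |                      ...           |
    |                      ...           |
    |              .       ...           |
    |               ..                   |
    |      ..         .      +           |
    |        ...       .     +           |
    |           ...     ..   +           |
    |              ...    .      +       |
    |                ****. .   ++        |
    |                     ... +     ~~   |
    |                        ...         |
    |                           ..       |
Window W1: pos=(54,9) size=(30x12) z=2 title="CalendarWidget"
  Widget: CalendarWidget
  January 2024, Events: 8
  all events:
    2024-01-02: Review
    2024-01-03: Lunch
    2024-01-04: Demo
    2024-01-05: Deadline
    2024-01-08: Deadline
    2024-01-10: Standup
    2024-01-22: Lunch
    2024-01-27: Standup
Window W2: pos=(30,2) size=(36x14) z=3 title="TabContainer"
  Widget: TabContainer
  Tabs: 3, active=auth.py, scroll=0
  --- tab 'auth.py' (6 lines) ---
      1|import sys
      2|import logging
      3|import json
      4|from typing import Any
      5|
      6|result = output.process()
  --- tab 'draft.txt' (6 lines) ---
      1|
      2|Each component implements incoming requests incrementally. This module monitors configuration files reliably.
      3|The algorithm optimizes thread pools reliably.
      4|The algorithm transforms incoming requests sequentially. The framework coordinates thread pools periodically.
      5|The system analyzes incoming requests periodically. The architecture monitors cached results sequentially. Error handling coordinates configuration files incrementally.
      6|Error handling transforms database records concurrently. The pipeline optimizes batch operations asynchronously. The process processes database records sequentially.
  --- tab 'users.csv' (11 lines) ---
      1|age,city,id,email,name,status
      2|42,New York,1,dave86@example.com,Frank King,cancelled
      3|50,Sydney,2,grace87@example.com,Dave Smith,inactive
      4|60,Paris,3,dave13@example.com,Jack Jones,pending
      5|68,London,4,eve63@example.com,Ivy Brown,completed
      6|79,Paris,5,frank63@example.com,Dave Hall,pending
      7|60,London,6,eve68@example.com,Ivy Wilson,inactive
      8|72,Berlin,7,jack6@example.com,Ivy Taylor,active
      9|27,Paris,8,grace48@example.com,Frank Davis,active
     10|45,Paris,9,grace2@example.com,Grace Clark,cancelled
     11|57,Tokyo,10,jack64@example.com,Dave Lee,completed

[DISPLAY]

         ┃import sys                        ┃┃  
         ┃import logging                    ┃┃  
         ┃import json                       ┃━━━
         ┃from typing import Any            ┃dge
         ┃                                  ┃───
         ┃result = output.process()         ┃uar
         ┃                                  ┃ Fr
         ┃                                  ┃ 4*
         ┗━━━━━━━━━━━━━━━━━━━━━━━━━━━━━━━━━━┛11 
                                 ┃15 16 17 18 19
                                 ┃22* 23 24 25 2
                                 ┃29 30 31      
                                 ┃              
                                 ┗━━━━━━━━━━━━━━
                                                
                                                


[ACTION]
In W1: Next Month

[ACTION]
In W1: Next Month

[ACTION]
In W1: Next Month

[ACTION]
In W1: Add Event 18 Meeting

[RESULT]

         ┃import sys                        ┃┃  
         ┃import logging                    ┃┃  
         ┃import json                       ┃━━━
         ┃from typing import Any            ┃dge
         ┃                                  ┃───
         ┃result = output.process()         ┃ril
         ┃                                  ┃ Fr
         ┃                                  ┃  5
         ┗━━━━━━━━━━━━━━━━━━━━━━━━━━━━━━━━━━┛ 12
                                 ┃15 16 17 18* 1
                                 ┃22 23 24 25 26
                                 ┃29 30         
                                 ┃              
                                 ┗━━━━━━━━━━━━━━
                                                
                                                


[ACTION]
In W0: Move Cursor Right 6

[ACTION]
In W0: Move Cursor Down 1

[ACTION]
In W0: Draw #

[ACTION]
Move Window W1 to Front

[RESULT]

         ┃import sys                        ┃┃  
         ┃import logging                    ┃┃  
         ┃import json            ┏━━━━━━━━━━━━━━
         ┃from typing import Any ┃ CalendarWidge
         ┃                       ┠──────────────
         ┃result = output.process┃         April
         ┃                       ┃Mo Tu We Th Fr
         ┃                       ┃ 1  2  3  4  5
         ┗━━━━━━━━━━━━━━━━━━━━━━━┃ 8  9 10 11 12
                                 ┃15 16 17 18* 1
                                 ┃22 23 24 25 26
                                 ┃29 30         
                                 ┃              
                                 ┗━━━━━━━━━━━━━━
                                                
                                                


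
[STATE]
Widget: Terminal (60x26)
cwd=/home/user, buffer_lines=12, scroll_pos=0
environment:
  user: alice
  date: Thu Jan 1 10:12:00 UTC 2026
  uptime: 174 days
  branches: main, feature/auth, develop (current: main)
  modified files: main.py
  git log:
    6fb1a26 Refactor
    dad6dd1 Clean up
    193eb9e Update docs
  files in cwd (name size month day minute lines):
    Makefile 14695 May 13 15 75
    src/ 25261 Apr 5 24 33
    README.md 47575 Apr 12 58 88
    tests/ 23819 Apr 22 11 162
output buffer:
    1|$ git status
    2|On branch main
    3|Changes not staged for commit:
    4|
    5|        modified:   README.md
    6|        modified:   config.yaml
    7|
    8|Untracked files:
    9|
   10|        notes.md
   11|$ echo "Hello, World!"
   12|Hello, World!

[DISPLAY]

$ git status                                                
On branch main                                              
Changes not staged for commit:                              
                                                            
        modified:   README.md                               
        modified:   config.yaml                             
                                                            
Untracked files:                                            
                                                            
        notes.md                                            
$ echo "Hello, World!"                                      
Hello, World!                                               
$ █                                                         
                                                            
                                                            
                                                            
                                                            
                                                            
                                                            
                                                            
                                                            
                                                            
                                                            
                                                            
                                                            
                                                            


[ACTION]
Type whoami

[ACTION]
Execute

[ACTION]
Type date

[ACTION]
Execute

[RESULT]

$ git status                                                
On branch main                                              
Changes not staged for commit:                              
                                                            
        modified:   README.md                               
        modified:   config.yaml                             
                                                            
Untracked files:                                            
                                                            
        notes.md                                            
$ echo "Hello, World!"                                      
Hello, World!                                               
$ whoami                                                    
alice                                                       
$ date                                                      
Thu Jan 1 10:12:00 UTC 2026                                 
$ █                                                         
                                                            
                                                            
                                                            
                                                            
                                                            
                                                            
                                                            
                                                            
                                                            


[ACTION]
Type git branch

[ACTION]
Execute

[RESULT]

$ git status                                                
On branch main                                              
Changes not staged for commit:                              
                                                            
        modified:   README.md                               
        modified:   config.yaml                             
                                                            
Untracked files:                                            
                                                            
        notes.md                                            
$ echo "Hello, World!"                                      
Hello, World!                                               
$ whoami                                                    
alice                                                       
$ date                                                      
Thu Jan 1 10:12:00 UTC 2026                                 
$ git branch                                                
* main                                                      
  feature/auth                                              
  develop                                                   
$ █                                                         
                                                            
                                                            
                                                            
                                                            
                                                            


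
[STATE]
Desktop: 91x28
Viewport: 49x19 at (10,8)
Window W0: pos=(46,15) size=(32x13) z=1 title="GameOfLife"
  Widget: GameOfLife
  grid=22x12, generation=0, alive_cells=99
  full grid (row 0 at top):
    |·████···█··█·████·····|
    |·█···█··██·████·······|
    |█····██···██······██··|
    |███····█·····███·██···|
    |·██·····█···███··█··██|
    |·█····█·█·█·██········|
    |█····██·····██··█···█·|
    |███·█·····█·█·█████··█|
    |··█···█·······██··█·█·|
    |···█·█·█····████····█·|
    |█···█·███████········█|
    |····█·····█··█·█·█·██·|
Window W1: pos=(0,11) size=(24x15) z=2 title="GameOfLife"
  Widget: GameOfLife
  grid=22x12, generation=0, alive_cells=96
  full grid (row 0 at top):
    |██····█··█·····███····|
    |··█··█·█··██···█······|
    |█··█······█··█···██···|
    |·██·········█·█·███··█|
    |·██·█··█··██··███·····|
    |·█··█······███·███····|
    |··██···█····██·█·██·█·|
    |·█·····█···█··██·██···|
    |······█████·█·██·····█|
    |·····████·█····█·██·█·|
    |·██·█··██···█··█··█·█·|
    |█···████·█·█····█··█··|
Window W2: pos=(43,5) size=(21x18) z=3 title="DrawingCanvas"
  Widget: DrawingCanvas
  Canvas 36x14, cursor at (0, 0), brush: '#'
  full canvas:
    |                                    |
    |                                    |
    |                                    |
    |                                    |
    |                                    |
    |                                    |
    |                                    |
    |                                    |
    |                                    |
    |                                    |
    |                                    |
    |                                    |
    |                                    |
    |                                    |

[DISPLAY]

                                 ┃+              
                                 ┃               
                                 ┃               
━━━━━━━━━━━━━┓                   ┃               
fe           ┃                   ┃               
─────────────┨                   ┃               
             ┃                   ┃               
·██···█······┃                   ┃               
·█··█···██···┃                   ┃               
···█·█·███··█┃                   ┃               
·██··███·····┃                   ┃               
··███·███····┃                   ┃               
···██·█·██·█·┃                   ┃               
··█··██·██···┃                   ┃               
██·█·██·····█┃                   ┗━━━━━━━━━━━━━━━
·█····█·██·█·┃                      ┃█····██·····
···█··█··█·█·┃                      ┃███·█·····█·
━━━━━━━━━━━━━┛                      ┃··█···█·····
                                    ┃···█·█·█····


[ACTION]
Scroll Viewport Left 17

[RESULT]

                                           ┃+    
                                           ┃     
                                           ┃     
┏━━━━━━━━━━━━━━━━━━━━━━┓                   ┃     
┃ GameOfLife           ┃                   ┃     
┠──────────────────────┨                   ┃     
┃Gen: 0                ┃                   ┃     
┃··█··█·█··██···█······┃                   ┃     
┃█··█······█··█···██···┃                   ┃     
┃·██·········█·█·███··█┃                   ┃     
┃·██·█··█··██··███·····┃                   ┃     
┃·█··█······███·███····┃                   ┃     
┃··██···█····██·█·██·█·┃                   ┃     
┃·█·····█···█··██·██···┃                   ┃     
┃······█████·█·██·····█┃                   ┗━━━━━
┃·····████·█····█·██·█·┃                      ┃█·
┃·██·█··██···█··█··█·█·┃                      ┃██
┗━━━━━━━━━━━━━━━━━━━━━━┛                      ┃··
                                              ┃··


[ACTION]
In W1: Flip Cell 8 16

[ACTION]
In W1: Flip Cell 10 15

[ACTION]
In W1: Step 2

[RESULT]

                                           ┃+    
                                           ┃     
                                           ┃     
┏━━━━━━━━━━━━━━━━━━━━━━┓                   ┃     
┃ GameOfLife           ┃                   ┃     
┠──────────────────────┨                   ┃     
┃Gen: 2                ┃                   ┃     
┃·██······█··█····█····┃                   ┃     
┃·█··········█····███··┃                   ┃     
┃·········██·█·██·███··┃                   ┃     
┃██·······██······███··┃                   ┃     
┃██·█··············██··┃                   ┃     
┃·█·█·····█·█·······█··┃                   ┃     
┃·███·····███······███·┃                   ┃     
┃············██···█····┃                   ┗━━━━━
┃·····█···██·███████·██┃                      ┃█·
┃···█······██··███·█·██┃                      ┃██
┗━━━━━━━━━━━━━━━━━━━━━━┛                      ┃··
                                              ┃··


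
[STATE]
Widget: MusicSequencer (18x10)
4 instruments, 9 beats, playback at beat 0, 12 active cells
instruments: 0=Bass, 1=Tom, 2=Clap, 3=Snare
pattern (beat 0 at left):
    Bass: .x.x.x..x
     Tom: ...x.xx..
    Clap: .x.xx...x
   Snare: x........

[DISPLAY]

      ▼12345678   
  Bass·█·█·█··█   
   Tom···█·██··   
  Clap·█·██···█   
 Snare█········   
                  
                  
                  
                  
                  


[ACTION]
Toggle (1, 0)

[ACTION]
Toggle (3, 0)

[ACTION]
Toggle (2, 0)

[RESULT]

      ▼12345678   
  Bass·█·█·█··█   
   Tom█··█·██··   
  Clap██·██···█   
 Snare·········   
                  
                  
                  
                  
                  


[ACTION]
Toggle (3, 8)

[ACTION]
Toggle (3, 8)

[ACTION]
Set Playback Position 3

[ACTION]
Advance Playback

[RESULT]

      0123▼5678   
  Bass·█·█·█··█   
   Tom█··█·██··   
  Clap██·██···█   
 Snare·········   
                  
                  
                  
                  
                  


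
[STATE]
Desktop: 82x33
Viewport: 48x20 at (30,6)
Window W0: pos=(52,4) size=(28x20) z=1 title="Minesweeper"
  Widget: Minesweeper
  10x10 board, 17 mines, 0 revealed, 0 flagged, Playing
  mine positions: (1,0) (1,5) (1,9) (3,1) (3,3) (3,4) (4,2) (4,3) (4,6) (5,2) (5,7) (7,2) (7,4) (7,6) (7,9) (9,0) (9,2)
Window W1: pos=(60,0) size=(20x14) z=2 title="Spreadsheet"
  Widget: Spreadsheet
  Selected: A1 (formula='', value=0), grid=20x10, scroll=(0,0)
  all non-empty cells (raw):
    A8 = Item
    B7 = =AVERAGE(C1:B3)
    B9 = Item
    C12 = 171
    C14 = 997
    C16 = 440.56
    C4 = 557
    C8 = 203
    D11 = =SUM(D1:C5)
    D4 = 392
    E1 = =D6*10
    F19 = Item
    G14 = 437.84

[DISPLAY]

                      ┠───────┃  1      [0]     
                      ┃■■■■■■■┃  2        0     
                      ┃■■■■■■■┃  3        0     
                      ┃■■■■■■■┃  4        0     
                      ┃■■■■■■■┃  5        0     
                      ┃■■■■■■■┃  6        0     
                      ┃■■■■■■■┃  7        0     
                      ┃■■■■■■■┗━━━━━━━━━━━━━━━━━
                      ┃■■■■■■■■■■               
                      ┃■■■■■■■■■■               
                      ┃■■■■■■■■■■               
                      ┃                         
                      ┃                         
                      ┃                         
                      ┃                         
                      ┃                         
                      ┃                         
                      ┗━━━━━━━━━━━━━━━━━━━━━━━━━
                                                
                                                


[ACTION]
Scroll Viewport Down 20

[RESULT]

                      ┃■■■■■■■┗━━━━━━━━━━━━━━━━━
                      ┃■■■■■■■■■■               
                      ┃■■■■■■■■■■               
                      ┃■■■■■■■■■■               
                      ┃                         
                      ┃                         
                      ┃                         
                      ┃                         
                      ┃                         
                      ┃                         
                      ┗━━━━━━━━━━━━━━━━━━━━━━━━━
                                                
                                                
                                                
                                                
                                                
                                                
                                                
                                                
                                                


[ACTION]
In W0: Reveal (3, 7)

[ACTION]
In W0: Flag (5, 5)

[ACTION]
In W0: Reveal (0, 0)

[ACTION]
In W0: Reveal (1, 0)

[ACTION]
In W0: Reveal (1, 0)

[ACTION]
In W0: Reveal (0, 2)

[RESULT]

                      ┃■■■■■■■┗━━━━━━━━━━━━━━━━━
                      ┃■■✹■✹■✹■■✹               
                      ┃■■■■■■■■■■               
                      ┃✹■✹■■■■■■■               
                      ┃                         
                      ┃                         
                      ┃                         
                      ┃                         
                      ┃                         
                      ┃                         
                      ┗━━━━━━━━━━━━━━━━━━━━━━━━━
                                                
                                                
                                                
                                                
                                                
                                                
                                                
                                                
                                                


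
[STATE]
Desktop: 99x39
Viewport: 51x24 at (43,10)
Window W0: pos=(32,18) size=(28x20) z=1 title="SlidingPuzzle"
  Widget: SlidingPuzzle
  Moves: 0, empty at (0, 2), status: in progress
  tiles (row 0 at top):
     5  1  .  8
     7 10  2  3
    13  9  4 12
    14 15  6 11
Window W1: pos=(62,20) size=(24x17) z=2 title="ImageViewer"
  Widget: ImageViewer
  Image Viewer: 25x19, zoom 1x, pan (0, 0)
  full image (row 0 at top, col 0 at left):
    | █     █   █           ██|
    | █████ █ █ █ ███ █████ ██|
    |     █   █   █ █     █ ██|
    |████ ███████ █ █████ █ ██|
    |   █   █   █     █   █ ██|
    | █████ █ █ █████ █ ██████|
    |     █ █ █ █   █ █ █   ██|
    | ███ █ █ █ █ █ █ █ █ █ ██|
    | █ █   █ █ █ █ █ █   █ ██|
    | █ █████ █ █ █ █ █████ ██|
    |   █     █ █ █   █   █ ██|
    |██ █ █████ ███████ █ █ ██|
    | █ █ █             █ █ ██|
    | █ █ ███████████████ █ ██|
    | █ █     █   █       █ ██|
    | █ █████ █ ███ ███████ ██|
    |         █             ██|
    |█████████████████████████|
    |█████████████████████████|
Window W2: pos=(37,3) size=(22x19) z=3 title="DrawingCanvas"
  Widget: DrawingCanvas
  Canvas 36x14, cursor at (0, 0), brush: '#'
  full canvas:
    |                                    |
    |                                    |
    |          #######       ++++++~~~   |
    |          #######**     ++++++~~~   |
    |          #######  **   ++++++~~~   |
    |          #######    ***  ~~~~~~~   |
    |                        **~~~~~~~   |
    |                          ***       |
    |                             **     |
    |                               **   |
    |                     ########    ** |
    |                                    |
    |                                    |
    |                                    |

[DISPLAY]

     #######  *┃                                   
     #######   ┃                                   
               ┃                                   
               ┃                                   
               ┃                                   
               ┃                                   
               ┃                                   
               ┃                                   
               ┃┓                                  
               ┃┃                                  
               ┃┨  ┏━━━━━━━━━━━━━━━━━━━━━━┓        
━━━━━━━━━━━━━━━┛┃  ┃ ImageViewer          ┃        
│    │  8 │     ┃  ┠──────────────────────┨        
┼────┼────┤     ┃  ┃ █     █   █          ┃        
│  2 │  3 │     ┃  ┃ █████ █ █ █ ███ █████┃        
┼────┼────┤     ┃  ┃     █   █   █ █     █┃        
│  4 │ 12 │     ┃  ┃████ ███████ █ █████ █┃        
┼────┼────┤     ┃  ┃   █   █   █     █   █┃        
│  6 │ 11 │     ┃  ┃ █████ █ █ █████ █ ███┃        
┴────┴────┘     ┃  ┃     █ █ █ █   █ █ █  ┃        
                ┃  ┃ ███ █ █ █ █ █ █ █ █ █┃        
                ┃  ┃ █ █   █ █ █ █ █ █   █┃        
                ┃  ┃ █ █████ █ █ █ █ █████┃        
                ┃  ┃   █     █ █ █   █   █┃        


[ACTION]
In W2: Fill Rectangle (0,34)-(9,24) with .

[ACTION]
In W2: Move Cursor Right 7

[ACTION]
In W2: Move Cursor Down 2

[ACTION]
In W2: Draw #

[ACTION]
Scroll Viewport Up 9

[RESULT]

                                                   
                                                   
━━━━━━━━━━━━━━━┓                                   
ingCanvas      ┃                                   
───────────────┨                                   
               ┃                                   
               ┃                                   
  #  #######   ┃                                   
     #######** ┃                                   
     #######  *┃                                   
     #######   ┃                                   
               ┃                                   
               ┃                                   
               ┃                                   
               ┃                                   
               ┃                                   
               ┃                                   
               ┃┓                                  
               ┃┃                                  
               ┃┨  ┏━━━━━━━━━━━━━━━━━━━━━━┓        
━━━━━━━━━━━━━━━┛┃  ┃ ImageViewer          ┃        
│    │  8 │     ┃  ┠──────────────────────┨        
┼────┼────┤     ┃  ┃ █     █   █          ┃        
│  2 │  3 │     ┃  ┃ █████ █ █ █ ███ █████┃        


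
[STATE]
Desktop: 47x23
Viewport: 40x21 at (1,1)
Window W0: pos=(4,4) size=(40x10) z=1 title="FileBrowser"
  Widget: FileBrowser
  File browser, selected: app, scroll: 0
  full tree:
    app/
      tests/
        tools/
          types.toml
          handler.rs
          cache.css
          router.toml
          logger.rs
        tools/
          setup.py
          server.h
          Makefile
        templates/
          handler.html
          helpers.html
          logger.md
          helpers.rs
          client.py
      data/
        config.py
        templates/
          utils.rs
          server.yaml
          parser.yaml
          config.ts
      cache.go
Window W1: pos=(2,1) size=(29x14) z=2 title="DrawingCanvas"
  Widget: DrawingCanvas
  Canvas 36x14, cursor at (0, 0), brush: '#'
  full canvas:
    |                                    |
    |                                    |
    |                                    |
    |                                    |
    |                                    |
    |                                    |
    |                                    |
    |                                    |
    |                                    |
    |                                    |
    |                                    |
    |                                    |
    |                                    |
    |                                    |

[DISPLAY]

 ┏━━━━━━━━━━━━━━━━━━━━━━━━━━━┓          
 ┃ DrawingCanvas             ┃          
 ┠───────────────────────────┨          
 ┃+                          ┃━━━━━━━━━━
 ┃                           ┃          
 ┃                           ┃──────────
 ┃                           ┃          
 ┃                           ┃          
 ┃                           ┃          
 ┃                           ┃          
 ┃                           ┃          
 ┃                           ┃          
 ┃                           ┃━━━━━━━━━━
 ┗━━━━━━━━━━━━━━━━━━━━━━━━━━━┛          
                                        
                                        
                                        
                                        
                                        
                                        
                                        


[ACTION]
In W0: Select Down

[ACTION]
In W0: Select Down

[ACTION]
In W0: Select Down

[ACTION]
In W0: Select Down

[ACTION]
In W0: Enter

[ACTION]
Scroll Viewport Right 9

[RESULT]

━━━━━━━━━━━━━━━━━━━━━━━┓                
wingCanvas             ┃                
───────────────────────┨                
                       ┃━━━━━━━━━━━━┓   
                       ┃            ┃   
                       ┃────────────┨   
                       ┃            ┃   
                       ┃            ┃   
                       ┃            ┃   
                       ┃            ┃   
                       ┃            ┃   
                       ┃            ┃   
                       ┃━━━━━━━━━━━━┛   
━━━━━━━━━━━━━━━━━━━━━━━┛                
                                        
                                        
                                        
                                        
                                        
                                        
                                        


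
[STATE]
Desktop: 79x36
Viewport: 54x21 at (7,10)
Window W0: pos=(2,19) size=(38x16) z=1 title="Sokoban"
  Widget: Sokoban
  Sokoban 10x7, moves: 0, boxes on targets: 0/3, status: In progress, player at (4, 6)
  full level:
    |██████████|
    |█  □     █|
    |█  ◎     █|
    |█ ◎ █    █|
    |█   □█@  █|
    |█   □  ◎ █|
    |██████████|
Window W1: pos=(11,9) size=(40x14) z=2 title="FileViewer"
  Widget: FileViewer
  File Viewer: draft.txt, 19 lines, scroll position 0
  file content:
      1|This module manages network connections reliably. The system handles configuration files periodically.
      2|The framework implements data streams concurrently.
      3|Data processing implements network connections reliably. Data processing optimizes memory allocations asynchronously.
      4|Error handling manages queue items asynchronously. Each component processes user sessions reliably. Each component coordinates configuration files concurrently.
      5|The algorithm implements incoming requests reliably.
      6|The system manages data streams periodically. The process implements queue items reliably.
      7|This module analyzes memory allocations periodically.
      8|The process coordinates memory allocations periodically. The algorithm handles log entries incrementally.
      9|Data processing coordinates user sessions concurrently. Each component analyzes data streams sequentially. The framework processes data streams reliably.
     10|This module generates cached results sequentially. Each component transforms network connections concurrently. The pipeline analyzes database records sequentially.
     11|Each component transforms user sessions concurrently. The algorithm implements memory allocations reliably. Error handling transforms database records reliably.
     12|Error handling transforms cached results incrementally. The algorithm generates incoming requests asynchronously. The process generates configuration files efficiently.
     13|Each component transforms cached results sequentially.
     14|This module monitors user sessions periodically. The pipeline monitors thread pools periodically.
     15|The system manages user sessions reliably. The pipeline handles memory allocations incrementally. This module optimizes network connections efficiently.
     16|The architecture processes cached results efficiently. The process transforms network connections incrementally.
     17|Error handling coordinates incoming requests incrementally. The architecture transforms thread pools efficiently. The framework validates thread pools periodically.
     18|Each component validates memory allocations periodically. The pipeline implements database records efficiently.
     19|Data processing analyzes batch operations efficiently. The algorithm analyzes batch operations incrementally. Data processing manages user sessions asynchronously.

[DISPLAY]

    ┃ FileViewer                           ┃          
    ┠──────────────────────────────────────┨          
    ┃This module manages network connectio▲┃          
    ┃The framework implements data streams█┃          
    ┃Data processing implements network co░┃          
    ┃Error handling manages queue items as░┃          
    ┃The algorithm implements incoming req░┃          
    ┃The system manages data streams perio░┃          
    ┃This module analyzes memory allocatio░┃          
━━━━┃The process coordinates memory alloca░┃          
oban┃Data processing coordinates user sess░┃          
────┃This module generates cached results ▼┃          
████┗━━━━━━━━━━━━━━━━━━━━━━━━━━━━━━━━━━━━━━┛          
     █                          ┃                     
     █                          ┃                     
█    █                          ┃                     
□█@  █                          ┃                     
□  ◎ █                          ┃                     
██████                          ┃                     
s: 0  0/3                       ┃                     
                                ┃                     


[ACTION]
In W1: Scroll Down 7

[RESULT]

    ┃ FileViewer                           ┃          
    ┠──────────────────────────────────────┨          
    ┃The process coordinates memory alloca▲┃          
    ┃Data processing coordinates user sess░┃          
    ┃This module generates cached results ░┃          
    ┃Each component transforms user sessio░┃          
    ┃Error handling transforms cached resu░┃          
    ┃Each component transforms cached resu░┃          
    ┃This module monitors user sessions pe░┃          
━━━━┃The system manages user sessions reli█┃          
oban┃The architecture processes cached res░┃          
────┃Error handling coordinates incoming r▼┃          
████┗━━━━━━━━━━━━━━━━━━━━━━━━━━━━━━━━━━━━━━┛          
     █                          ┃                     
     █                          ┃                     
█    █                          ┃                     
□█@  █                          ┃                     
□  ◎ █                          ┃                     
██████                          ┃                     
s: 0  0/3                       ┃                     
                                ┃                     


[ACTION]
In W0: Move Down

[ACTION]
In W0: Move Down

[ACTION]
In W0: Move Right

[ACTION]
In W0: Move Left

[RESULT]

    ┃ FileViewer                           ┃          
    ┠──────────────────────────────────────┨          
    ┃The process coordinates memory alloca▲┃          
    ┃Data processing coordinates user sess░┃          
    ┃This module generates cached results ░┃          
    ┃Each component transforms user sessio░┃          
    ┃Error handling transforms cached resu░┃          
    ┃Each component transforms cached resu░┃          
    ┃This module monitors user sessions pe░┃          
━━━━┃The system manages user sessions reli█┃          
oban┃The architecture processes cached res░┃          
────┃Error handling coordinates incoming r▼┃          
████┗━━━━━━━━━━━━━━━━━━━━━━━━━━━━━━━━━━━━━━┛          
     █                          ┃                     
     █                          ┃                     
█    █                          ┃                     
□█   █                          ┃                     
□ @◎ █                          ┃                     
██████                          ┃                     
s: 3  0/3                       ┃                     
                                ┃                     
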